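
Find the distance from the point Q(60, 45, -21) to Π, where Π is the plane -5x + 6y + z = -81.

n = (-5, 6, 1); n·P − (-81) = 30; |n| = √62; distance = 30/√62.

15√62/31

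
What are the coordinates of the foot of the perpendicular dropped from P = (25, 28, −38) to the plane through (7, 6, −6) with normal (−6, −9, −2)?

n = (−6, −9, −2), |n|² = 121, and n·P − (-84) = -242.
t = -242/121 = -2, so the foot is P − t·n = (25, 28, −38) − (-2)·(−6, −9, −2) = (13, 10, −42).

(13, 10, -42)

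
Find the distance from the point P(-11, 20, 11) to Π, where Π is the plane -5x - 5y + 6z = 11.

10/√86

Normal vector n = (-5, -5, 6), and n·(-11, 20, 11) - 11 = 10.
|n| = √(25 + 25 + 36) = √86, so the distance is |10|/√86 = 5√86/43.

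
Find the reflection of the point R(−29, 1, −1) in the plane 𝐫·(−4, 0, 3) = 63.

n = (−4, 0, 3), |n|² = 25, n·R − 63 = 50, so t = 50/25 = 2.
Foot F = R − 2·n = (−21, 1, −7); the reflection is 2F − R = (−13, 1, −13).

(-13, 1, -13)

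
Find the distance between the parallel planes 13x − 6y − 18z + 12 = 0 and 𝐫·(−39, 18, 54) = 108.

24/23

Divide the second equation by -3 to match normals: 13x − 6y − 18z = -36.
With common normal n = (13, −6, −18) (|n| = 23), the distance is |(-12) − (-36)|/|n| = 24/23.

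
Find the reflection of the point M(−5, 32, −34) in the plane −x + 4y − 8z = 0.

(5, -8, 46)

With n = (−1, 4, −8), the signed offset is (n·M − 0)/|n|² = 405/81 = 5.
M' = M − 2t·n = (−5, 32, −34) − 10·(−1, 4, −8) = (5, −8, 46).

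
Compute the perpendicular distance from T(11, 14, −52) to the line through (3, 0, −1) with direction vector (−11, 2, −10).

Direction vector d = (−11, 2, −10).
AP = (8, 14, −51); AP·d = 450, |AP|² = 2861, |d|² = 225.
distance² = |AP|² − (AP·d)²/|d|² = 2861 − 202500/225 = 1961, so the distance is √1961.

√1961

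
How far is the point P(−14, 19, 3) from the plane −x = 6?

8

Normal vector n = (−1, 0, 0), and n·(−14, 19, 3) − 6 = 8.
|n| = √(1 + 0 + 0) = 1, so the distance is |8|/1 = 8.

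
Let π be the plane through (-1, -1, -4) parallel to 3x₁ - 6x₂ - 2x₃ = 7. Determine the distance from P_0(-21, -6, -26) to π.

Parallel planes share the normal n = (3, -6, -2); since (-1, -1, -4) lies on the plane, its equation is 3x₁ - 6x₂ - 2x₃ = 11.
Then n·(-21, -6, -26) - 11 = 14.
|n| = √(9 + 36 + 4) = 7, so the distance is |14|/7 = 2.

2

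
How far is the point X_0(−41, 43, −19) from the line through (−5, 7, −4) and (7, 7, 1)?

36

A direction vector is d = (12, 0, 5).
AP = (−36, 36, −15); AP·d = -507, |AP|² = 2817, |d|² = 169.
distance² = |AP|² − (AP·d)²/|d|² = 2817 − 257049/169 = 1296, so the distance is 36.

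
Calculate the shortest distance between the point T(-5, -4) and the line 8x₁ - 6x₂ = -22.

d = |8·(-5) + (-6)·(-4) − (-22)| / √(64 + 36) = |6|/10 = 3/5.

3/5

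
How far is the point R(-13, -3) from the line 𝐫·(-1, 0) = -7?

20

The normal to the line is n = (-1, 0) with |n| = 1.
|n·R − (-7)| = |13 − (-7)| = 20, so the distance is 20/1 = 20.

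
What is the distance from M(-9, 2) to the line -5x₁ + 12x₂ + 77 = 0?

146/13

d = |(-5)·(-9) + 12·2 − (-77)| / √(25 + 144) = |146|/13 = 146/13.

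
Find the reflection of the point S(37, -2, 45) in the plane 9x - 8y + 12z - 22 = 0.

n = (9, -8, 12), |n|² = 289, n·S − 22 = 867, so t = 867/289 = 3.
Foot F = S − 3·n = (10, 22, 9); the reflection is 2F − S = (-17, 46, -27).

(-17, 46, -27)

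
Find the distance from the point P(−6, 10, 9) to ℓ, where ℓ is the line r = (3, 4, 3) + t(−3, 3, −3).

Direction vector d = (−3, 3, −3).
AP = (−9, 6, 6); AP·d = 27, |AP|² = 153, |d|² = 27.
distance² = |AP|² − (AP·d)²/|d|² = 153 − 729/27 = 126, so the distance is 3√14.

3√14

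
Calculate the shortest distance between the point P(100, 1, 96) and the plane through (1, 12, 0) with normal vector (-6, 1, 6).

The plane has equation n·(r − (1, 12, 0)) = 0, i.e. n·r = 6.
n = (-6, 1, 6); n·P − 6 = -29; |n| = √73; distance = 29/√73 = 29√73/73.

29/√73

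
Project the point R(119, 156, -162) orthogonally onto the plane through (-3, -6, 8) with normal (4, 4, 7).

The perpendicular from R has direction n = (4, 4, 7): r = (119, 156, -162) + t(4, 4, 7).
Substitute into the plane: n·(R + tn) = 20 gives -34 + 81t = 20, so t = 2/3.
Foot = (119, 156, -162) + (2/3)·(4, 4, 7) = (365/3, 476/3, -472/3).

(365/3, 476/3, -472/3)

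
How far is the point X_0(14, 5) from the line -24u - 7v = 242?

613/25

d = |(-24)·14 + (-7)·5 − 242| / √(576 + 49) = |-613|/25 = 613/25.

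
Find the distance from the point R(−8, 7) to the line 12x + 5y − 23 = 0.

84/13

The normal to the line is n = (12, 5) with |n| = 13.
|n·R − 23| = |-61 − 23| = 84, so the distance is 84/13.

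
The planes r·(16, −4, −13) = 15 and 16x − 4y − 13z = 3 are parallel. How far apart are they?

4/7

Both planes have normal n = (16, −4, −13), |n| = 21. Any point on the first plane is at distance |3 − 15|/|n| = 12/21 = 4/7 from the second.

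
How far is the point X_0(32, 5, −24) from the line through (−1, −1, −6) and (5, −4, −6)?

A direction vector is d = (6, −3, 0).
AP = (33, 6, −18); AP·d = 180, |AP|² = 1449, |d|² = 45.
distance² = |AP|² − (AP·d)²/|d|² = 1449 − 32400/45 = 729, so the distance is 27.

27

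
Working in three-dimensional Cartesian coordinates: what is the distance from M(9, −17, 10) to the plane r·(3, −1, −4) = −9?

13/√26

Normal vector n = (3, −1, −4), and n·(9, −17, 10) − (−9) = 13.
|n| = √(9 + 1 + 16) = √26, so the distance is |13|/√26 = √26/2.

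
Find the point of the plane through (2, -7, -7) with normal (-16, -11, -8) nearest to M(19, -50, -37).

(35, -39, -29)

n = (-16, -11, -8), |n|² = 441, and n·M − 101 = 441.
t = 441/441 = 1, so the foot is M − t·n = (19, -50, -37) − 1·(-16, -11, -8) = (35, -39, -29).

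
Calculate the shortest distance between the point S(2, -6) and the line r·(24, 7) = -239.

49/5

The normal to the line is n = (24, 7) with |n| = 25.
|n·S − (-239)| = |6 − (-239)| = 245, so the distance is 245/25 = 49/5.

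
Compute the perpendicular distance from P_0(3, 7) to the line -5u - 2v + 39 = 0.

The normal to the line is n = (-5, -2) with |n| = √29.
|n·P_0 − (-39)| = |-29 − (-39)| = 10, so the distance is 10/√29 = 10√29/29.

10√29/29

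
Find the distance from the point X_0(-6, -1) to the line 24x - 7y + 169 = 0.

32/25

d = |24·(-6) + (-7)·(-1) − (-169)| / √(576 + 49) = |32|/25 = 32/25.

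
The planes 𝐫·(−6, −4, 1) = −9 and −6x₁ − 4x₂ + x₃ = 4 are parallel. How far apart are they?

13/√53

With common normal n = (−6, −4, 1) (|n| = √53), the distance is |(-9) − 4|/|n| = 13/√53.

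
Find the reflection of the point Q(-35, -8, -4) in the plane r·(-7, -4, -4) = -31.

(21, 24, 28)

With n = (-7, -4, -4), the signed offset is (n·Q − (-31))/|n|² = 324/81 = 4.
Q' = Q − 2t·n = (-35, -8, -4) − 8·(-7, -4, -4) = (21, 24, 28).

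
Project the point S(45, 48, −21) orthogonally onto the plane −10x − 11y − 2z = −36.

The perpendicular from S has direction n = (−10, −11, −2): r = (45, 48, −21) + λ(−10, −11, −2).
Substitute into the plane: n·(S + λn) = -36 gives -936 + 225λ = -36, so λ = 4.
Foot = (45, 48, −21) + 4·(−10, −11, −2) = (5, 4, −29).

(5, 4, -29)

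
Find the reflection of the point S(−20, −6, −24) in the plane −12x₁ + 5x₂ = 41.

(4, -16, -24)

n = (−12, 5, 0), |n|² = 169, n·S − 41 = 169, so t = 169/169 = 1.
Foot F = S − 1·n = (−8, −11, −24); the reflection is 2F − S = (4, −16, −24).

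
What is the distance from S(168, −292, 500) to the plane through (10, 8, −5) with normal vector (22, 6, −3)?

7

The plane has equation n·(r − (10, 8, −5)) = 0, i.e. n·r = 283.
Then n·(168, −292, 500) − 283 = 161.
|n| = √(484 + 36 + 9) = 23, so the distance is |161|/23 = 7.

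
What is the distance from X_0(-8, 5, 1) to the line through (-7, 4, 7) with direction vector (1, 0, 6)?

Direction vector d = (1, 0, 6).
AP = (-1, 1, -6); AP·d = -37, |AP|² = 38, |d|² = 37.
distance² = |AP|² − (AP·d)²/|d|² = 38 − 1369/37 = 1, so the distance is 1.

1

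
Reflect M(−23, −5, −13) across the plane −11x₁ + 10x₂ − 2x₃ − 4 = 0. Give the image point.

With n = (−11, 10, −2), the signed offset is (n·M − 4)/|n|² = 225/225 = 1.
M' = M − 2t·n = (−23, −5, −13) − 2·(−11, 10, −2) = (−1, −25, −9).

(-1, -25, -9)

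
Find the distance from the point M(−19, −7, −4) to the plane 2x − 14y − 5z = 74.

2/5

Normal vector n = (2, −14, −5), and n·(−19, −7, −4) − 74 = 6.
|n| = √(4 + 196 + 25) = 15, so the distance is |6|/15 = 2/5.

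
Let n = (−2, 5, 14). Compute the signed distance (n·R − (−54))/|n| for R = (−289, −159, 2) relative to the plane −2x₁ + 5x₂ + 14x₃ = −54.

-9

n·R − (-54) = -135.
|n| = 15, so the signed distance is -135/15 = -9.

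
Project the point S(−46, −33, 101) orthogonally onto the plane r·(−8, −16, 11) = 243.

(-14, 31, 57)

The perpendicular from S has direction n = (−8, −16, 11): r = (−46, −33, 101) + t(−8, −16, 11).
Substitute into the plane: n·(S + tn) = 243 gives 2007 + 441t = 243, so t = -4.
Foot = (−46, −33, 101) + (-4)·(−8, −16, 11) = (−14, 31, 57).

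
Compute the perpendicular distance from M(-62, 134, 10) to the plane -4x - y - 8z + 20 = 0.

6

d = |(-4)·(-62) + (-1)·134 + (-8)·10 − (-20)| / √(16 + 1 + 64) = |54| / 9 = 6.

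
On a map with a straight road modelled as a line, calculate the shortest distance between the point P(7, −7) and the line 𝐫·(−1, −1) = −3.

3/√2

The normal to the line is n = (−1, −1) with |n| = √2.
|n·P − (-3)| = |0 − (-3)| = 3, so the distance is 3/√2 = 3√2/2.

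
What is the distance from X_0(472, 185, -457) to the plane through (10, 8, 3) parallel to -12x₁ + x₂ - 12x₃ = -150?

9

Parallel planes share the normal n = (-12, 1, -12); since (10, 8, 3) lies on the plane, its equation is -12x₁ + x₂ - 12x₃ = -148.
Then n·(472, 185, -457) - (-148) = 153.
|n| = √(144 + 1 + 144) = 17, so the distance is |153|/17 = 9.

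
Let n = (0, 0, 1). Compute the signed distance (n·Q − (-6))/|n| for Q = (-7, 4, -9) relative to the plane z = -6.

n·Q − (-6) = -3.
|n| = 1, so the signed distance is -3/1 = -3.

-3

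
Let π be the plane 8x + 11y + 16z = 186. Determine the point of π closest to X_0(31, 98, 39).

The perpendicular from X_0 has direction n = (8, 11, 16): r = (31, 98, 39) + t(8, 11, 16).
Substitute into the plane: n·(X_0 + tn) = 186 gives 1950 + 441t = 186, so t = -4.
Foot = (31, 98, 39) + (-4)·(8, 11, 16) = (-1, 54, -25).

(-1, 54, -25)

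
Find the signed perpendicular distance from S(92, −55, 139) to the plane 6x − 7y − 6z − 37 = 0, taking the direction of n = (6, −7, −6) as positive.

6

n·S − 37 = 66.
|n| = 11, so the signed distance is 66/11 = 6.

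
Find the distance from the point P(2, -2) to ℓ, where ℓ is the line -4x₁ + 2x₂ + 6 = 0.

The normal to the line is n = (-4, 2) with |n| = 2√5.
|n·P − (-6)| = |-12 − (-6)| = 6, so the distance is 6/(2√5) = 3/√5.

3/√5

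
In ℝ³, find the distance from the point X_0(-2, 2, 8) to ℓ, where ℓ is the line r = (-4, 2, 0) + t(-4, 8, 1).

2√17

Direction vector d = (-4, 8, 1).
AP = (2, 0, 8), and AP × d = (-64, -34, 16).
|AP × d|² = 5508 and |d|² = 81, so the distance is √(5508/81) = √68 = 2√17.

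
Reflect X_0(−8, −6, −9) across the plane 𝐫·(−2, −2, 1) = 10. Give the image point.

(-4, -2, -11)

n = (−2, −2, 1), |n|² = 9, n·X_0 − 10 = 9, so t = 9/9 = 1.
Foot F = X_0 − 1·n = (−6, −4, −10); the reflection is 2F − X_0 = (−4, −2, −11).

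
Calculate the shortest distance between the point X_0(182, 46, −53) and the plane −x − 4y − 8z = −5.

7

Normal vector n = (−1, −4, −8), and n·(182, 46, −53) − (−5) = 63.
|n| = √(1 + 16 + 64) = 9, so the distance is |63|/9 = 7.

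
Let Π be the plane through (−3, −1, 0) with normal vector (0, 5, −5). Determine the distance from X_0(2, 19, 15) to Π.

5√2/2

The plane has equation n·(r − (−3, −1, 0)) = 0, i.e. n·r = -5.
Then n·(2, 19, 15) − (−5) = 25.
|n| = √(0 + 25 + 25) = 5√2, so the distance is |25|/(5√2) = 5/√2.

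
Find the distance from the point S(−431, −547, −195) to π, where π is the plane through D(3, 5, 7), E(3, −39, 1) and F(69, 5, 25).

DE = (0, −44, −6) and DF = (66, 0, 18), so a normal is n = DE × DF = (−792, −396, 2904).
n = (−792, −396, 2904); n·P − 15972 = -24288; |n| = 3036; distance = 24288/3036 = 8.

8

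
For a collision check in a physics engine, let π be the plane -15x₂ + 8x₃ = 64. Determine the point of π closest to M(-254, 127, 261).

The perpendicular from M has direction n = (0, -15, 8): r = (-254, 127, 261) + t(0, -15, 8).
Substitute into the plane: n·(M + tn) = 64 gives 183 + 289t = 64, so t = -7/17.
Foot = (-254, 127, 261) + (-7/17)·(0, -15, 8) = (-254, 2264/17, 4381/17).

(-254, 2264/17, 4381/17)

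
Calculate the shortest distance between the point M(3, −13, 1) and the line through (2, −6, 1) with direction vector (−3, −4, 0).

Direction vector d = (−3, −4, 0).
AP = (1, −7, 0); AP·d = 25, |AP|² = 50, |d|² = 25.
distance² = |AP|² − (AP·d)²/|d|² = 50 − 625/25 = 25, so the distance is 5.

5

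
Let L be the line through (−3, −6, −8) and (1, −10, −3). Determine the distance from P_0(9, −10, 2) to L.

A direction vector is d = (4, −4, 5).
AP = (12, −4, 10); AP·d = 114, |AP|² = 260, |d|² = 57.
distance² = |AP|² − (AP·d)²/|d|² = 260 − 12996/57 = 32, so the distance is 4√2.

4√2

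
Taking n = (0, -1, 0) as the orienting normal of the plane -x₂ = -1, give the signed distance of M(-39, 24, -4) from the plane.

n·M − (-1) = -23.
|n| = 1, so the signed distance is -23/1 = -23.

-23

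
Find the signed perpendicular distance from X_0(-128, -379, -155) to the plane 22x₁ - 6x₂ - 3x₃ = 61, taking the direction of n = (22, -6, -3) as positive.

-6

n·X_0 − 61 = -138.
|n| = 23, so the signed distance is -138/23 = -6.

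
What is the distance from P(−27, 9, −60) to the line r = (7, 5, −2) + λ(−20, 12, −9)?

2√509

Direction vector d = (−20, 12, −9).
AP = (−34, 4, −58); AP·d = 1250, |AP|² = 4536, |d|² = 625.
distance² = |AP|² − (AP·d)²/|d|² = 4536 − 1562500/625 = 2036, so the distance is 2√509.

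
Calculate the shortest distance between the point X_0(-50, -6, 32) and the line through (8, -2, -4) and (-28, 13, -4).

A direction vector is d = (-36, 15, 0).
AP = (-58, -4, 36), and AP × d = (-540, -1296, -1014).
|AP × d|² = 2999412 and |d|² = 1521, so the distance is √(2999412/1521) = √1972 = 2√493.

2√493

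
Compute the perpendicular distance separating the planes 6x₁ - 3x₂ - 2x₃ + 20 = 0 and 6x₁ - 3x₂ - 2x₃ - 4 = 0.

Both planes have normal n = (6, -3, -2), |n| = 7. Any point on the first plane is at distance |4 − (-20)|/|n| = 24/7 from the second.

24/7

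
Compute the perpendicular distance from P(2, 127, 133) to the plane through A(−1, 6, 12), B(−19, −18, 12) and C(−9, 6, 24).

5

AB = (−18, −24, 0) and AC = (−8, 0, 12), so a normal is n = AB × AC = (−288, 216, −192).
d = |(-288)·2 + 216·127 + (-192)·133 − (-720)| / √(82944 + 46656 + 36864) = |2040| / 408 = 5.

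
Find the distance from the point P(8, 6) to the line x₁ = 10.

2

The normal to the line is n = (1, 0) with |n| = 1.
|n·P − 10| = |8 − 10| = 2, so the distance is 2/1 = 2.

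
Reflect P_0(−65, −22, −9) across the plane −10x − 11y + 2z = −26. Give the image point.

(15, 66, -25)

n = (−10, −11, 2), |n|² = 225, n·P_0 − (-26) = 900, so t = 900/225 = 4.
Foot F = P_0 − 4·n = (−25, 22, −17); the reflection is 2F − P_0 = (15, 66, −25).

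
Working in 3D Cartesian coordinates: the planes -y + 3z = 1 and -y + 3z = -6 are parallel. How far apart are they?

7√10/10

Both planes have normal n = (0, -1, 3), |n| = √10. Any point on the first plane is at distance |(-6) − 1|/|n| = 7/√10 from the second.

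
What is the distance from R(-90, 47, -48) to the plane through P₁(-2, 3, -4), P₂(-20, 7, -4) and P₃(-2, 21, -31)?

P₁P₂ = (-18, 4, 0) and P₁P₃ = (0, 18, -27), so a normal is n = P₁P₂ × P₁P₃ = (-108, -486, -324).
d = |(-108)·(-90) + (-486)·47 + (-324)·(-48) − 54| / √(11664 + 236196 + 104976) = |2376| / 594 = 4.

4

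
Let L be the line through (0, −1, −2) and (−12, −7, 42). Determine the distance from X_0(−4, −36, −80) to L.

2√641

A direction vector is d = (−12, −6, 44).
AP = (−4, −35, −78), and AP × d = (−2008, 1112, −396).
|AP × d|² = 5425424 and |d|² = 2116, so the distance is √(5425424/2116) = √2564 = 2√641.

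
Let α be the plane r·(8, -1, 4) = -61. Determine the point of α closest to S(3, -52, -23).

n = (8, -1, 4), |n|² = 81, and n·S − (-61) = 45.
t = 45/81 = 5/9, so the foot is S − t·n = (3, -52, -23) − (5/9)·(8, -1, 4) = (-13/9, -463/9, -227/9).

(-13/9, -463/9, -227/9)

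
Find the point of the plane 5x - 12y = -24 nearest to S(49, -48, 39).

n = (5, -12, 0), |n|² = 169, and n·S − (-24) = 845.
t = 845/169 = 5, so the foot is S − t·n = (49, -48, 39) − 5·(5, -12, 0) = (24, 12, 39).

(24, 12, 39)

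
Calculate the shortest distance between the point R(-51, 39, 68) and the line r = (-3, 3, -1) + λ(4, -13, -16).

Direction vector d = (4, -13, -16).
AP = (-48, 36, 69); AP·d = -1764, |AP|² = 8361, |d|² = 441.
distance² = |AP|² − (AP·d)²/|d|² = 8361 − 3111696/441 = 1305, so the distance is 3√145.

3√145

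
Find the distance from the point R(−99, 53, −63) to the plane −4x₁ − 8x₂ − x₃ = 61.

n = (−4, −8, −1); n·P − 61 = -26; |n| = 9; distance = 26/9.

26/9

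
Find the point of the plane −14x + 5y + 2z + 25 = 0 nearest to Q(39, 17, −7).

The perpendicular from Q has direction n = (−14, 5, 2): r = (39, 17, −7) + λ(−14, 5, 2).
Substitute into the plane: n·(Q + λn) = -25 gives -475 + 225λ = -25, so λ = 2.
Foot = (39, 17, −7) + 2·(−14, 5, 2) = (11, 27, −3).

(11, 27, -3)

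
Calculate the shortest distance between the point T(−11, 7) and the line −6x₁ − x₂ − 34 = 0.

25/√37

The normal to the line is n = (−6, −1) with |n| = √37.
|n·T − 34| = |59 − 34| = 25, so the distance is 25/√37.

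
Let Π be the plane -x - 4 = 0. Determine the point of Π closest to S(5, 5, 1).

(-4, 5, 1)

The perpendicular from S has direction n = (-1, 0, 0): r = (5, 5, 1) + λ(-1, 0, 0).
Substitute into the plane: n·(S + λn) = 4 gives -5 + 1λ = 4, so λ = 9.
Foot = (5, 5, 1) + 9·(-1, 0, 0) = (-4, 5, 1).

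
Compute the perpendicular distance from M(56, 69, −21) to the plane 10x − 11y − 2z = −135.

22/15

d = |10·56 + (-11)·69 + (-2)·(-21) − (-135)| / √(100 + 121 + 4) = |-22| / 15 = 22/15.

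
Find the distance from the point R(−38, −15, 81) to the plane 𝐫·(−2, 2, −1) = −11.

Normal vector n = (−2, 2, −1), and n·(−38, −15, 81) − (−11) = −24.
|n| = √(4 + 4 + 1) = 3, so the distance is |-24|/3 = 8.

8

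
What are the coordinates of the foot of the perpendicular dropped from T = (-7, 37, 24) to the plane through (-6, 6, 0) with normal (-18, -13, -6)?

The perpendicular from T has direction n = (-18, -13, -6): r = (-7, 37, 24) + t(-18, -13, -6).
Substitute into the plane: n·(T + tn) = 30 gives -499 + 529t = 30, so t = 1.
Foot = (-7, 37, 24) + 1·(-18, -13, -6) = (-25, 24, 18).

(-25, 24, 18)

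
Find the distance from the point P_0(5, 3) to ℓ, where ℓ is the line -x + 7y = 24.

4√2/5

d = |(-1)·5 + 7·3 − 24| / √(1 + 49) = |-8|/(5√2) = 4√2/5.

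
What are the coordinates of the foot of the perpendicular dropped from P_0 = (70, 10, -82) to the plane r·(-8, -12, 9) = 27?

The perpendicular from P_0 has direction n = (-8, -12, 9): r = (70, 10, -82) + μ(-8, -12, 9).
Substitute into the plane: n·(P_0 + μn) = 27 gives -1418 + 289μ = 27, so μ = 5.
Foot = (70, 10, -82) + 5·(-8, -12, 9) = (30, -50, -37).

(30, -50, -37)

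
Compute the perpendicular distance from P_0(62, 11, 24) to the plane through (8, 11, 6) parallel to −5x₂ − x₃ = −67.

Parallel planes share the normal n = (0, −5, −1); since (8, 11, 6) lies on the plane, its equation is −5x₂ − x₃ = -61.
Then n·(62, 11, 24) − (−61) = −18.
|n| = √(0 + 25 + 1) = √26, so the distance is |-18|/√26 = 18/√26.

18/√26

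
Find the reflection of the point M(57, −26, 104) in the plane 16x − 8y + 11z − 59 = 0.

(-103, 54, -6)

n = (16, −8, 11), |n|² = 441, n·M − 59 = 2205, so t = 2205/441 = 5.
Foot F = M − 5·n = (−23, 14, 49); the reflection is 2F − M = (−103, 54, −6).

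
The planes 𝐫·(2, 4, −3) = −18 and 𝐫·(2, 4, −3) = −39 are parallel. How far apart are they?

With common normal n = (2, 4, −3) (|n| = √29), the distance is |(-18) − (-39)|/|n| = 21/√29 = 21√29/29.

21√29/29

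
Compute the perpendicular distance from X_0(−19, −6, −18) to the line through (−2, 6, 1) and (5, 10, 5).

√65

A direction vector is d = (7, 4, 4).
AP = (−17, −12, −19), and AP × d = (28, −65, 16).
|AP × d|² = 5265 and |d|² = 81, so the distance is √(5265/81) = √65.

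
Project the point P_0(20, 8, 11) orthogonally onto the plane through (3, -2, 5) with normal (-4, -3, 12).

n = (-4, -3, 12), |n|² = 169, and n·P_0 − 54 = -26.
t = -26/169 = -2/13, so the foot is P_0 − t·n = (20, 8, 11) − (-2/13)·(-4, -3, 12) = (252/13, 98/13, 167/13).

(252/13, 98/13, 167/13)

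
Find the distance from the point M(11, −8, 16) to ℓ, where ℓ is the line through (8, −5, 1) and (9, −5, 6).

3

A direction vector is d = (1, 0, 5).
AP = (3, −3, 15); AP·d = 78, |AP|² = 243, |d|² = 26.
distance² = |AP|² − (AP·d)²/|d|² = 243 − 6084/26 = 9, so the distance is 3.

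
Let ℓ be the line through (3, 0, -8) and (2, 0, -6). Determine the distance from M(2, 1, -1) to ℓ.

√6

A direction vector is d = (-1, 0, 2).
AP = (-1, 1, 7), and AP × d = (2, -5, 1).
|AP × d|² = 30 and |d|² = 5, so the distance is √(30/5) = √6.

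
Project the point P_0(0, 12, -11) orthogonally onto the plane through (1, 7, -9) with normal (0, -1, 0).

(0, 7, -11)

The perpendicular from P_0 has direction n = (0, -1, 0): r = (0, 12, -11) + μ(0, -1, 0).
Substitute into the plane: n·(P_0 + μn) = -7 gives -12 + 1μ = -7, so μ = 5.
Foot = (0, 12, -11) + 5·(0, -1, 0) = (0, 7, -11).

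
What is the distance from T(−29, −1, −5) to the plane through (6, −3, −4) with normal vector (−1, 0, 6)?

The plane has equation n·(r − (6, −3, −4)) = 0, i.e. n·r = -30.
Then n·(−29, −1, −5) − (−30) = 29.
|n| = √(1 + 0 + 36) = √37, so the distance is |29|/√37 = 29/√37.

29√37/37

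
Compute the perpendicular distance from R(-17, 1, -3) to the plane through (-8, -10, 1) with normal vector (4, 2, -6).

5√14/14

The plane has equation n·(r − (-8, -10, 1)) = 0, i.e. n·r = -58.
n = (4, 2, -6); n·P − (-58) = 10; |n| = 2√14; distance = 10/(2√14) = 5/√14.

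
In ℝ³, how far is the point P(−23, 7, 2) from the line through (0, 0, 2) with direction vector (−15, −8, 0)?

17

Direction vector d = (−15, −8, 0).
AP = (−23, 7, 0), and AP × d = (0, 0, 289).
|AP × d|² = 83521 and |d|² = 289, so the distance is √(83521/289) = √289 = 17.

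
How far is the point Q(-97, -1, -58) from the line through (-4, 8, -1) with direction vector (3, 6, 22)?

Direction vector d = (3, 6, 22).
AP = (-93, -9, -57), and AP × d = (144, 1875, -531).
|AP × d|² = 3818322 and |d|² = 529, so the distance is √(3818322/529) = √7218 = 3√802.

3√802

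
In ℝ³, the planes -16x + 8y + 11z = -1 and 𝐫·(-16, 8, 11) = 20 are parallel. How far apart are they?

With common normal n = (-16, 8, 11) (|n| = 21), the distance is |(-1) − 20|/|n| = 21/21 = 1.

1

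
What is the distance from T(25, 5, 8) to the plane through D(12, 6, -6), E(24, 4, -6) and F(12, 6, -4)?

DE = (12, -2, 0) and DF = (0, 0, 2), so a normal is n = DE × DF = (-4, -24, 0).
n = (-4, -24, 0); n·P − (-192) = -28; |n| = 4√37; distance = 28/(4√37) = 7√37/37.

7√37/37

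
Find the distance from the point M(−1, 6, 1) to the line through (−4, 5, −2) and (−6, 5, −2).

√10

A direction vector is d = (−2, 0, 0).
AP = (3, 1, 3); AP·d = -6, |AP|² = 19, |d|² = 4.
distance² = |AP|² − (AP·d)²/|d|² = 19 − 36/4 = 10, so the distance is √10.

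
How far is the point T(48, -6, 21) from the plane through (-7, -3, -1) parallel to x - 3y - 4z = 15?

Parallel planes share the normal n = (1, -3, -4); since (-7, -3, -1) lies on the plane, its equation is x - 3y - 4z = 6.
Then n·(48, -6, 21) - 6 = -24.
|n| = √(1 + 9 + 16) = √26, so the distance is |-24|/√26 = 12√26/13.

12√26/13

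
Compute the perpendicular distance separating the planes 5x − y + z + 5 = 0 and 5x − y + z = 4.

√3

With common normal n = (5, −1, 1) (|n| = 3√3), the distance is |(-5) − 4|/|n| = 9/(3√3) = √3.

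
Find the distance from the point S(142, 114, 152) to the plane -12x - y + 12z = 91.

n = (-12, -1, 12); n·P − 91 = -85; |n| = 17; distance = 85/17 = 5.

5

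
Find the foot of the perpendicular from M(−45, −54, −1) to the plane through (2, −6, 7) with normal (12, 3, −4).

(3, -42, -17)

The perpendicular from M has direction n = (12, 3, −4): r = (−45, −54, −1) + t(12, 3, −4).
Substitute into the plane: n·(M + tn) = -22 gives -698 + 169t = -22, so t = 4.
Foot = (−45, −54, −1) + 4·(12, 3, −4) = (3, −42, −17).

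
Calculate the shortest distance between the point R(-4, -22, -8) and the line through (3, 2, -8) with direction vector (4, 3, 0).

Direction vector d = (4, 3, 0).
AP = (-7, -24, 0), and AP × d = (0, 0, 75).
|AP × d|² = 5625 and |d|² = 25, so the distance is √(5625/25) = √225 = 15.

15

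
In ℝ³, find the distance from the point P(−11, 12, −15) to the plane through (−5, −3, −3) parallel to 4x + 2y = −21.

Parallel planes share the normal n = (4, 2, 0); since (−5, −3, −3) lies on the plane, its equation is 4x + 2y = -26.
n = (4, 2, 0); n·P − (-26) = 6; |n| = 2√5; distance = 6/(2√5) = 3√5/5.

3√5/5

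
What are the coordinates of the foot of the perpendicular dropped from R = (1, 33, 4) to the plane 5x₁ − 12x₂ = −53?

The perpendicular from R has direction n = (5, −12, 0): r = (1, 33, 4) + λ(5, −12, 0).
Substitute into the plane: n·(R + λn) = -53 gives -391 + 169λ = -53, so λ = 2.
Foot = (1, 33, 4) + 2·(5, −12, 0) = (11, 9, 4).

(11, 9, 4)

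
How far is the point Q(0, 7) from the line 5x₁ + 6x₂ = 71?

The normal to the line is n = (5, 6) with |n| = √61.
|n·Q − 71| = |42 − 71| = 29, so the distance is 29/√61 = 29√61/61.

29/√61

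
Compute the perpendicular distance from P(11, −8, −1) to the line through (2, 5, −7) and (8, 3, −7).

A direction vector is d = (6, −2, 0).
AP = (9, −13, 6); AP·d = 80, |AP|² = 286, |d|² = 40.
distance² = |AP|² − (AP·d)²/|d|² = 286 − 6400/40 = 126, so the distance is 3√14.

3√14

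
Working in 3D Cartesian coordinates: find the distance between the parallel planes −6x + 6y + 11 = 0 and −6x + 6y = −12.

1/(6√2)

With common normal n = (−6, 6, 0) (|n| = 6√2), the distance is |(-11) − (-12)|/|n| = 1/(6√2) = √2/12.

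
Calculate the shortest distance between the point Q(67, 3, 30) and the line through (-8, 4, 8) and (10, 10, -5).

√3994

A direction vector is d = (18, 6, -13).
AP = (75, -1, 22); AP·d = 1058, |AP|² = 6110, |d|² = 529.
distance² = |AP|² − (AP·d)²/|d|² = 6110 − 1119364/529 = 3994, so the distance is √3994.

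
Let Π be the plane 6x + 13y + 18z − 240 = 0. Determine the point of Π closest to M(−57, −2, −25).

n = (6, 13, 18), |n|² = 529, and n·M − 240 = -1058.
t = -1058/529 = -2, so the foot is M − t·n = (−57, −2, −25) − (-2)·(6, 13, 18) = (−45, 24, 11).

(-45, 24, 11)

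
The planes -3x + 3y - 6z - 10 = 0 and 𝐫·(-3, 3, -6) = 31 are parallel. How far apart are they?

7/√6

Both planes have normal n = (-3, 3, -6), |n| = 3√6. Any point on the first plane is at distance |31 − 10|/|n| = 21/(3√6) = 7/√6 from the second.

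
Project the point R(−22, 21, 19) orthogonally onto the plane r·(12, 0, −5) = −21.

(2, 21, 9)

n = (12, 0, −5), |n|² = 169, and n·R − (-21) = -338.
t = -338/169 = -2, so the foot is R − t·n = (−22, 21, 19) − (-2)·(12, 0, −5) = (2, 21, 9).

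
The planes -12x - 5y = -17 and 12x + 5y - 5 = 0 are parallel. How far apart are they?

Divide the second equation by -1 to match normals: -12x - 5y = -5.
With common normal n = (-12, -5, 0) (|n| = 13), the distance is |(-17) − (-5)|/|n| = 12/13.

12/13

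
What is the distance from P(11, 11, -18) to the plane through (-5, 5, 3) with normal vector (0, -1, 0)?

The plane has equation n·(r − (-5, 5, 3)) = 0, i.e. n·r = -5.
Then n·(11, 11, -18) - (-5) = -6.
|n| = √(0 + 1 + 0) = 1, so the distance is |-6|/1 = 6.

6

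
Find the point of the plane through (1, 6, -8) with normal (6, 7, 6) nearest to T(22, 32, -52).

(218/11, 324/11, -596/11)

The perpendicular from T has direction n = (6, 7, 6): r = (22, 32, -52) + μ(6, 7, 6).
Substitute into the plane: n·(T + μn) = 0 gives 44 + 121μ = 0, so μ = -4/11.
Foot = (22, 32, -52) + (-4/11)·(6, 7, 6) = (218/11, 324/11, -596/11).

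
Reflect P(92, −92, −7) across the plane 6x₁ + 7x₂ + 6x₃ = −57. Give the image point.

(1096/11, -914/11, 7/11)

n = (6, 7, 6), |n|² = 121, n·P − (-57) = -77, so t = -77/121 = -7/11.
Foot F = P − (-7/11)·n = (1054/11, −963/11, −35/11); the reflection is 2F − P = (1096/11, −914/11, 7/11).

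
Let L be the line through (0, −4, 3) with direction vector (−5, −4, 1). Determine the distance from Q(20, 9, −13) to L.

3√17

Direction vector d = (−5, −4, 1).
AP = (20, 13, −16); AP·d = -168, |AP|² = 825, |d|² = 42.
distance² = |AP|² − (AP·d)²/|d|² = 825 − 28224/42 = 153, so the distance is 3√17.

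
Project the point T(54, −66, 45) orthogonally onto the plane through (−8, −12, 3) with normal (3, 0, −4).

n = (3, 0, −4), |n|² = 25, and n·T − (-36) = 18.
t = 18/25, so the foot is T − t·n = (54, −66, 45) − (18/25)·(3, 0, −4) = (1296/25, −66, 1197/25).

(1296/25, -66, 1197/25)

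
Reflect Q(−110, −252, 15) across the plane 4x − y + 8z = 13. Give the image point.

n = (4, −1, 8), |n|² = 81, n·Q − 13 = -81, so t = -81/81 = -1.
Foot F = Q − (-1)·n = (−106, −253, 23); the reflection is 2F − Q = (−102, −254, 31).

(-102, -254, 31)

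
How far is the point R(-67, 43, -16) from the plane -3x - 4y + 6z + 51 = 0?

Normal vector n = (-3, -4, 6), and n·(-67, 43, -16) - (-51) = -16.
|n| = √(9 + 16 + 36) = √61, so the distance is |-16|/√61 = 16/√61.

16√61/61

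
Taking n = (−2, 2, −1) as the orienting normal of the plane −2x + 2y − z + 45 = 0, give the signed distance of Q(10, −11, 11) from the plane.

n·Q − (-45) = -8.
|n| = 3, so the signed distance is -8/3.

-8/3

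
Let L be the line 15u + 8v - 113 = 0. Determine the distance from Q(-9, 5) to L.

The normal to the line is n = (15, 8) with |n| = 17.
|n·Q − 113| = |-95 − 113| = 208, so the distance is 208/17.

208/17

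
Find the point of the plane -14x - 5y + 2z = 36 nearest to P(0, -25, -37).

(14/15, -74/3, -557/15)

n = (-14, -5, 2), |n|² = 225, and n·P − 36 = 15.
t = 15/225 = 1/15, so the foot is P − t·n = (0, -25, -37) − (1/15)·(-14, -5, 2) = (14/15, -74/3, -557/15).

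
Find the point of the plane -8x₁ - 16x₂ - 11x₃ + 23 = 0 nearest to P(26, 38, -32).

The perpendicular from P has direction n = (-8, -16, -11): r = (26, 38, -32) + μ(-8, -16, -11).
Substitute into the plane: n·(P + μn) = -23 gives -464 + 441μ = -23, so μ = 1.
Foot = (26, 38, -32) + 1·(-8, -16, -11) = (18, 22, -43).

(18, 22, -43)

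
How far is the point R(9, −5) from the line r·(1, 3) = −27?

The normal to the line is n = (1, 3) with |n| = √10.
|n·R − (-27)| = |-6 − (-27)| = 21, so the distance is 21/√10 = 21√10/10.

21/√10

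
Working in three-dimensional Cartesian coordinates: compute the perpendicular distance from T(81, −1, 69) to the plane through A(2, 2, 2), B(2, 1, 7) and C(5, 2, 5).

AB = (0, −1, 5) and AC = (3, 0, 3), so a normal is n = AB × AC = (−3, 15, 3).
n = (−3, 15, 3); n·P − 30 = -81; |n| = 9√3; distance = 81/(9√3) = 3√3.

3√3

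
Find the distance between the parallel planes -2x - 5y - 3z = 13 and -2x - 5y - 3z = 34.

Both planes have normal n = (-2, -5, -3), |n| = √38. Any point on the first plane is at distance |34 − 13|/|n| = 21/√38 from the second.

21/√38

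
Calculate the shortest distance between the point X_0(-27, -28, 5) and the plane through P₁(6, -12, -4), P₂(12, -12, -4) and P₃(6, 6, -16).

P₁P₂ = (6, 0, 0) and P₁P₃ = (0, 18, -12), so a normal is n = P₁P₂ × P₁P₃ = (0, 72, 108).
d = |72·(-28) + 108·5 − (-1296)| / √(0 + 5184 + 11664) = |-180| / (36√13) = 5/√13.

5/√13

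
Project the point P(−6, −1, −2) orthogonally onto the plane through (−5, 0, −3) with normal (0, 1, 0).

(-6, 0, -2)

n = (0, 1, 0), |n|² = 1, and n·P − 0 = -1.
t = -1/1 = -1, so the foot is P − t·n = (−6, −1, −2) − (-1)·(0, 1, 0) = (−6, 0, −2).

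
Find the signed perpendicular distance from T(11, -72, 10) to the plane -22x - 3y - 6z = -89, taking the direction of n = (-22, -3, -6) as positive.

n·T − (-89) = 3.
|n| = 23, so the signed distance is 3/23.

3/23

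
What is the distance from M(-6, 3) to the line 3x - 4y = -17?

13/5

d = |3·(-6) + (-4)·3 − (-17)| / √(9 + 16) = |-13|/5 = 13/5.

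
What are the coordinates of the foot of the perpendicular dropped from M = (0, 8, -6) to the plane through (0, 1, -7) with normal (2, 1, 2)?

(-2, 7, -8)

The perpendicular from M has direction n = (2, 1, 2): r = (0, 8, -6) + λ(2, 1, 2).
Substitute into the plane: n·(M + λn) = -13 gives -4 + 9λ = -13, so λ = -1.
Foot = (0, 8, -6) + (-1)·(2, 1, 2) = (-2, 7, -8).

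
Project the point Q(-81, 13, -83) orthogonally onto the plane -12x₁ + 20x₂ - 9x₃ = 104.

n = (-12, 20, -9), |n|² = 625, and n·Q − 104 = 1875.
t = 1875/625 = 3, so the foot is Q − t·n = (-81, 13, -83) − 3·(-12, 20, -9) = (-45, -47, -56).

(-45, -47, -56)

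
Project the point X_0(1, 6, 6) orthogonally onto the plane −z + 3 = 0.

(1, 6, 3)

The perpendicular from X_0 has direction n = (0, 0, −1): r = (1, 6, 6) + λ(0, 0, −1).
Substitute into the plane: n·(X_0 + λn) = -3 gives -6 + 1λ = -3, so λ = 3.
Foot = (1, 6, 6) + 3·(0, 0, −1) = (1, 6, 3).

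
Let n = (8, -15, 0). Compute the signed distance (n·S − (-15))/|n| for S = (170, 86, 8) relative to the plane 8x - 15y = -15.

n·S − (-15) = 85.
|n| = 17, so the signed distance is 85/17 = 5.

5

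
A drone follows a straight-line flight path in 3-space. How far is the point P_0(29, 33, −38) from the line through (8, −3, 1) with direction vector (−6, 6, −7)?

3√241

Direction vector d = (−6, 6, −7).
AP = (21, 36, −39); AP·d = 363, |AP|² = 3258, |d|² = 121.
distance² = |AP|² − (AP·d)²/|d|² = 3258 − 131769/121 = 2169, so the distance is 3√241.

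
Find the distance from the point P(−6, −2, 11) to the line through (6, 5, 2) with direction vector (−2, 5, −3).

2√59

Direction vector d = (−2, 5, −3).
AP = (−12, −7, 9), and AP × d = (−24, −54, −74).
|AP × d|² = 8968 and |d|² = 38, so the distance is √(8968/38) = √236 = 2√59.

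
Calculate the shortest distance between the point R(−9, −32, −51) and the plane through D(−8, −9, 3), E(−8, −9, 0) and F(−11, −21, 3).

19√17/17

DE = (0, 0, −3) and DF = (−3, −12, 0), so a normal is n = DE × DF = (−36, 9, 0).
n = (−36, 9, 0); n·P − 207 = -171; |n| = 9√17; distance = 171/(9√17) = 19/√17.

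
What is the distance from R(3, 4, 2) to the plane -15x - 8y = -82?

n = (-15, -8, 0); n·P − (-82) = 5; |n| = 17; distance = 5/17.

5/17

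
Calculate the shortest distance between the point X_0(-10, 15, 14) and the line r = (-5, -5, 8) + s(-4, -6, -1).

√249

Direction vector d = (-4, -6, -1).
AP = (-5, 20, 6); AP·d = -106, |AP|² = 461, |d|² = 53.
distance² = |AP|² − (AP·d)²/|d|² = 461 − 11236/53 = 249, so the distance is √249.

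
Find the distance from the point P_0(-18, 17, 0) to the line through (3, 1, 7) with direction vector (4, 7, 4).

Direction vector d = (4, 7, 4).
AP = (-21, 16, -7); AP·d = 0, |AP|² = 746, |d|² = 81.
distance² = |AP|² − (AP·d)²/|d|² = 746 − 0/81 = 746, so the distance is √746.

√746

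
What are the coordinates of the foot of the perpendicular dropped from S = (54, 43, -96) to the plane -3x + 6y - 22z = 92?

n = (-3, 6, -22), |n|² = 529, and n·S − 92 = 2116.
t = 2116/529 = 4, so the foot is S − t·n = (54, 43, -96) − 4·(-3, 6, -22) = (66, 19, -8).

(66, 19, -8)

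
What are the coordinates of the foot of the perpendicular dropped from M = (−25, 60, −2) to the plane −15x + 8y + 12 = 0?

n = (−15, 8, 0), |n|² = 289, and n·M − (-12) = 867.
t = 867/289 = 3, so the foot is M − t·n = (−25, 60, −2) − 3·(−15, 8, 0) = (20, 36, −2).

(20, 36, -2)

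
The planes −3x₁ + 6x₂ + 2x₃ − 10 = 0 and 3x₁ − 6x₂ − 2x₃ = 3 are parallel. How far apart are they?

13/7

Divide the second equation by -1 to match normals: −3x₁ + 6x₂ + 2x₃ = -3.
With common normal n = (−3, 6, 2) (|n| = 7), the distance is |10 − (-3)|/|n| = 13/7.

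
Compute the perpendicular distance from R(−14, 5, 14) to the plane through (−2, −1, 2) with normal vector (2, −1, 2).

2

The plane has equation n·(r − (−2, −1, 2)) = 0, i.e. n·r = 1.
n = (2, −1, 2); n·P − 1 = -6; |n| = 3; distance = 6/3 = 2.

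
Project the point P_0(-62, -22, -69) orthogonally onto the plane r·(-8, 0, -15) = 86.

(-22, -22, 6)

n = (-8, 0, -15), |n|² = 289, and n·P_0 − 86 = 1445.
t = 1445/289 = 5, so the foot is P_0 − t·n = (-62, -22, -69) − 5·(-8, 0, -15) = (-22, -22, 6).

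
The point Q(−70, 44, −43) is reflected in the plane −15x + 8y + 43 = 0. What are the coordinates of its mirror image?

With n = (−15, 8, 0), the signed offset is (n·Q − (-43))/|n|² = 1445/289 = 5.
Q' = Q − 2t·n = (−70, 44, −43) − 10·(−15, 8, 0) = (80, −36, −43).

(80, -36, -43)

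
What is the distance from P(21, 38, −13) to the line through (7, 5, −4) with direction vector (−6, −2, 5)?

√781

Direction vector d = (−6, −2, 5).
AP = (14, 33, −9); AP·d = -195, |AP|² = 1366, |d|² = 65.
distance² = |AP|² − (AP·d)²/|d|² = 1366 − 38025/65 = 781, so the distance is √781.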